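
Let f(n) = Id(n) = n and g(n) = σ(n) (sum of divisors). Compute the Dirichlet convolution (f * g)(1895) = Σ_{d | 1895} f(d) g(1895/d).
(Id * σ)(1895) = 8349

Divisors of 1895: [1, 5, 379, 1895]. For each d | 1895:
  d = 1: Id(1) · σ(1895/1) = 1 · 2280 = 2280
  d = 5: Id(5) · σ(1895/5) = 5 · 380 = 1900
  d = 379: Id(379) · σ(1895/379) = 379 · 6 = 2274
  d = 1895: Id(1895) · σ(1895/1895) = 1895 · 1 = 1895
Summing: (Id * σ)(1895) = 2280 + 1900 + 2274 + 1895 = 8349.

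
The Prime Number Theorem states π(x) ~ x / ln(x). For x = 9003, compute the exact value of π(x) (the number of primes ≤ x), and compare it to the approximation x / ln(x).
π(9003) = 1118;  x/ln(x) ≈ 988.76;  relative error ≈ 11.56%.

Directly count primes up to 9003: π(9003) = 1118. The PNT approximation gives 9003/ln(9003) ≈ 9003/9.10531 ≈ 988.76. Relative error (π(x) − x/ln(x)) / π(x) ≈ 11.56%; the approximation is known to undercount slightly (Li(x) is a better estimate).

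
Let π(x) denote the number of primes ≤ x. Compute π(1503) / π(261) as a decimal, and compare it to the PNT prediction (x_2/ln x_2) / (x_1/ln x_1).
π(1503)/π(261) = 239/55 ≈ 4.3455;  PNT prediction ≈ 4.3805.

π(261) = 55 and π(1503) = 239, so π(1503)/π(261) ≈ 4.3455. The PNT-predicted ratio is (1503/ln(1503)) / (261/ln(261)) ≈ 4.3805. The two agree to within a few percent, as expected.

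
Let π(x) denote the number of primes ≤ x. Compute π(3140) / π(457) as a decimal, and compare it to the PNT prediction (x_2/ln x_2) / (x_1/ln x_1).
π(3140)/π(457) = 446/88 ≈ 5.0682;  PNT prediction ≈ 5.2263.

π(457) = 88 and π(3140) = 446, so π(3140)/π(457) ≈ 5.0682. The PNT-predicted ratio is (3140/ln(3140)) / (457/ln(457)) ≈ 5.2263. The two agree to within a few percent, as expected.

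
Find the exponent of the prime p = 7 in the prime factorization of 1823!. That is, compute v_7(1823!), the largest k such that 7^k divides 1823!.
v_7(1823!) = 302

Legendre's formula: v_p(n!) = Σ_{k ≥ 1} ⌊n / p^k⌋. For p = 7, n = 1823, the terms are:
  ⌊1823/7^1⌋ = ⌊1823/7⌋ = 260
  ⌊1823/7^2⌋ = ⌊1823/49⌋ = 37
  ⌊1823/7^3⌋ = ⌊1823/343⌋ = 5
(the next term ⌊1823/7^4⌋ = 0, terminating the sum). Summing: v_7(1823!) = 260 + 37 + 5 = 302.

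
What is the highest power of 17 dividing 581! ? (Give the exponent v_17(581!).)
v_17(581!) = 36

Legendre's formula: v_p(n!) = Σ_{k ≥ 1} ⌊n / p^k⌋. For p = 17, n = 581, the terms are:
  ⌊581/17^1⌋ = ⌊581/17⌋ = 34
  ⌊581/17^2⌋ = ⌊581/289⌋ = 2
(the next term ⌊581/17^3⌋ = 0, terminating the sum). Summing: v_17(581!) = 34 + 2 = 36.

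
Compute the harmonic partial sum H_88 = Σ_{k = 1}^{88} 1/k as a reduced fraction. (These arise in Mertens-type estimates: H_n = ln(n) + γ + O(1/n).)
H_88 = 40866521918642154860585199122889549709/8076030954443701744994070304101969600

Direct summation: H_88 = 1 + 1/2 + ... + 1/88. The least common denominator is lcm(1, ..., 88) = 8076030954443701744994070304101969600; over this denominator the numerator is 8076030954443701744994070304101969600 + 4038015477221850872497035152050984800 + 2692010318147900581664690101367323200 + 2019007738610925436248517576025492400 + 1615206190888740348998814060820393920 + 1346005159073950290832345050683661600 + 1153718707777671677856295757728852800 + 1009503869305462718124258788012746200 + 897336772715966860554896700455774400 + 807603095444370174499407030410196960 + 734184632222154704090370027645633600 + 673002579536975145416172525341830800 + 621233150341823211153390023392459200 + 576859353888835838928147878864426400 + 538402063629580116332938020273464640 + 504751934652731359062129394006373100 + 475060644379041279117298253182468800 + 448668386357983430277448350227887200 + 425054260760194828683898437057998400 + 403801547722185087249703515205098480 + 384572902592557225952098585909617600 + 367092316111077352045185013822816800 + 351131780627987032391046534960955200 + 336501289768487572708086262670915400 + 323041238177748069799762812164078784 + 310616575170911605576695011696229600 + 299112257571988953518298900151924800 + 288429676944417919464073939432213200 + 278483826015300060172209320831102400 + 269201031814790058166469010136732320 + 260517127562700056290131300132321600 + 252375967326365679531064697003186550 + 244728210740718234696790009215211200 + 237530322189520639558649126591234400 + 230743741555534335571259151545770560 + 224334193178991715138724175113943600 + 218271106876856803918758656867620800 + 212527130380097414341949218528999200 + 207077716780607737051130007797486400 + 201900773861092543624851757602549240 + 196976364742529310853513909856145600 + 192286451296278612976049292954808800 + 187814673359155854534745821025627200 + 183546158055538676022592506911408400 + 179467354543193372110979340091154880 + 175565890313993516195523267480477600 + 171830445839227696702001495831956800 + 168250644884243786354043131335457700 + 164816958253953096836613679675550400 + 161520619088874034899881406082039392 + 158353548126347093039099417727489600 + 155308287585455802788347505848114800 + 152377942536673617830076798190603200 + 149556128785994476759149450075962400 + 146836926444430940818074005529126720 + 144214838472208959732036969716106600 + 141684753586731609561299479019332800 + 139241913007650030086104660415551200 + 136881880583791554999899496679694400 + 134600515907395029083234505068366160 + 132393950072847569590066726296753600 + 130258563781350028145065650066160800 + 128190967530852408650699528636539200 + 126187983663182839765532348501593275 + 124246630068364642230678004678491840 + 122364105370359117348395004607605600 + 120537775439458234999911497076148800 + 118765161094760319779324563295617200 + 117043926875995677463682178320318400 + 115371870777767167785629575772885280 + 113746914851319742887240426818337600 + 112167096589495857569362087556971800 + 110630561019776736232795483617835200 + 109135553438428401959379328433810400 + 107680412725916023266587604054692928 + 106263565190048707170974609264499600 + 104883518888879243441481432520804800 + 103538858390303868525565003898743200 + 102228239929667110696127472203822400 + 100950386930546271812425878801274620 + 99704085857329651172766300050641600 + 98488182371264655426756954928072800 + 97301577764381948734868316916891200 + 96143225648139306488024646477404400 + 95012128875808255823459650636493760 + 93907336679577927267372910512813600 + 92827942005100020057403106943700800 + 91773079027769338011296253455704200 = 40866521918642154860585199122889549709, so H_88 = 40866521918642154860585199122889549709/8076030954443701744994070304101969600 (already in lowest terms) ≈ 5.06022. (The PNT-adjacent estimate ln(88) + γ ≈ 5.05455 matches within O(1/n).)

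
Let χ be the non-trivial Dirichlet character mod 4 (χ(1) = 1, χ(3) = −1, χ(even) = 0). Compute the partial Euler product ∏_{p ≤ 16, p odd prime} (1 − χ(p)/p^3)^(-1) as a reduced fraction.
∏ = 17910767875/18484721664

The odd primes p ≤ 16 are [3, 5, 7, 11, 13]. For each, χ(p) = 1 if p ≡ 1 mod 4, χ(p) = −1 if p ≡ 3 mod 4. Taking (1 − χ(p)/p^3)^(-1) = p^3/(p^3 − χ(p)): (1 − (-1)/3^3)^(-1) · (1 − (1)/5^3)^(-1) · (1 − (-1)/7^3)^(-1) · (1 − (-1)/11^3)^(-1) · (1 − (1)/13^3)^(-1) = 17910767875/18484721664.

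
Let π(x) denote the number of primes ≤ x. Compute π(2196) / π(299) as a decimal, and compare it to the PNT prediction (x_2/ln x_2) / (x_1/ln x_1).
π(2196)/π(299) = 327/62 ≈ 5.2742;  PNT prediction ≈ 5.4412.

π(299) = 62 and π(2196) = 327, so π(2196)/π(299) ≈ 5.2742. The PNT-predicted ratio is (2196/ln(2196)) / (299/ln(299)) ≈ 5.4412. The two agree to within a few percent, as expected.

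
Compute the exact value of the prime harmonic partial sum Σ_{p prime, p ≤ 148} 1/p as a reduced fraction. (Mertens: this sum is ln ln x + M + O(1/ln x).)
Σ 1/p = 18825509850919239131453102166593625244431364344421618363/10014646650599190067509233131649940057366334653200433090

π(148) = 34, so the primes ≤ 148 are [2, 3, 5, 7, 11, 13, 17, 19, 23, 29, 31, 37, 41, 43, 47, 53, 59, 61, 67, 71, 73, 79, 83, 89, 97, 101, 103, 107, 109, 113, 127, 131, 137, 139]. Summing 1/p over these primes: 18825509850919239131453102166593625244431364344421618363/10014646650599190067509233131649940057366334653200433090 ≈ 1.8798. Mertens estimate ln ln(148) + 0.2615 ≈ 1.8704.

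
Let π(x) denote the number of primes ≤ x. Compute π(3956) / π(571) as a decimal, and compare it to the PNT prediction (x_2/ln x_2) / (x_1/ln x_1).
π(3956)/π(571) = 548/105 ≈ 5.2190;  PNT prediction ≈ 5.3092.

π(571) = 105 and π(3956) = 548, so π(3956)/π(571) ≈ 5.2190. The PNT-predicted ratio is (3956/ln(3956)) / (571/ln(571)) ≈ 5.3092. The two agree to within a few percent, as expected.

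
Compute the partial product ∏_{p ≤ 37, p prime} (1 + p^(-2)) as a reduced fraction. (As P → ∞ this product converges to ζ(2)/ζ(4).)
∏ = 270008184968000000/178631837133343209

The primes p ≤ 37 are [2, 3, 5, 7, 11, 13, 17, 19, 23, 29, 31, 37]. For each, (1 + 1/p^2) = (p^2 + 1)/p^2. Multiplying these fractions over p ∈ [2, 3, 5, 7, 11, 13, 17, 19, 23, 29, 31, 37] gives 270008184968000000/178631837133343209. (In the limit P → ∞ this tends to ζ(2)/ζ(4).)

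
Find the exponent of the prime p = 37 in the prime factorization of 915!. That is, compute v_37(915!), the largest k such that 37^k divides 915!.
v_37(915!) = 24

Legendre's formula: v_p(n!) = Σ_{k ≥ 1} ⌊n / p^k⌋. For p = 37, n = 915, the terms are:
  ⌊915/37^1⌋ = ⌊915/37⌋ = 24
(the next term ⌊915/37^2⌋ = 0, terminating the sum). Summing: v_37(915!) = 24 = 24.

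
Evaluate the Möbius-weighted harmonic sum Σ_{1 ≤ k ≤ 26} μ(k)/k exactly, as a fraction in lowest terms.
Σ μ(k)/k = 4165258/111546435

Values of μ(k) for 1 ≤ k ≤ 26: μ(1) = 1, μ(2) = -1, μ(3) = -1, μ(5) = -1, μ(6) = 1, μ(7) = -1, μ(10) = 1, μ(11) = -1, μ(13) = -1, μ(14) = 1, μ(15) = 1, μ(17) = -1, μ(19) = -1, μ(21) = 1, μ(22) = 1, μ(23) = -1, μ(26) = 1, with μ = 0 on non-squarefree integers. Summing μ(k)/k for k where μ(k) ≠ 0 gives 4165258/111546435 ≈ 0.0373. (PNT ⟺ this sum → 0 as n → ∞.)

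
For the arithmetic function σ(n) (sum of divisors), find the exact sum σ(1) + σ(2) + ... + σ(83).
Σ_{n ≤ 83} σ(n) = 5645

Compute σ(n) for each 1 ≤ n ≤ 83: σ(1) = 1, σ(2) = 3, σ(3) = 4, σ(4) = 7, σ(5) = 6, σ(6) = 12, σ(7) = 8, σ(8) = 15, σ(9) = 13, σ(10) = 18, σ(11) = 12, σ(12) = 28, σ(13) = 14, σ(14) = 24, σ(15) = 24, σ(16) = 31, σ(17) = 18, σ(18) = 39, σ(19) = 20, σ(20) = 42, σ(21) = 32, σ(22) = 36, σ(23) = 24, σ(24) = 60, σ(25) = 31, σ(26) = 42, σ(27) = 40, σ(28) = 56, σ(29) = 30, σ(30) = 72, σ(31) = 32, σ(32) = 63, σ(33) = 48, σ(34) = 54, σ(35) = 48, σ(36) = 91, σ(37) = 38, σ(38) = 60, σ(39) = 56, σ(40) = 90, σ(41) = 42, σ(42) = 96, σ(43) = 44, σ(44) = 84, σ(45) = 78, σ(46) = 72, σ(47) = 48, σ(48) = 124, σ(49) = 57, σ(50) = 93, σ(51) = 72, σ(52) = 98, σ(53) = 54, σ(54) = 120, σ(55) = 72, σ(56) = 120, σ(57) = 80, σ(58) = 90, σ(59) = 60, σ(60) = 168, σ(61) = 62, σ(62) = 96, σ(63) = 104, σ(64) = 127, σ(65) = 84, σ(66) = 144, σ(67) = 68, σ(68) = 126, σ(69) = 96, σ(70) = 144, σ(71) = 72, σ(72) = 195, σ(73) = 74, σ(74) = 114, σ(75) = 124, σ(76) = 140, σ(77) = 96, σ(78) = 168, σ(79) = 80, σ(80) = 186, σ(81) = 121, σ(82) = 126, σ(83) = 84. Summing all 83 values: 5645. (Average order: Σ_{n ≤ x} σ(n) ~ (π²/12) x². For x = 83, (π²/12)·83² ≈ 5665.98.)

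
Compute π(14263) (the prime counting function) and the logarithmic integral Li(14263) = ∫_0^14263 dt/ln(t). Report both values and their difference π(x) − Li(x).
π(14263) = 1675;  Li(14263) ≈ 1699.78;  π(x) − Li(x) ≈ -24.78.

Direct count of primes ≤ 14263 gives π(14263) = 1675. Numerical evaluation of the logarithmic integral gives Li(14263) ≈ 1699.78. The difference π(x) − Li(x) ≈ -24.78 is typically negative for small/moderate x (Li(x) overestimates), though Littlewood's theorem shows this sign changes infinitely often.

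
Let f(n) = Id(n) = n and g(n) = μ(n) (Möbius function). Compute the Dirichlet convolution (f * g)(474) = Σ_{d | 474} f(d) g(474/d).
(Id * μ)(474) = 156

Divisors of 474: [1, 2, 3, 6, 79, 158, 237, 474]. For each d | 474:
  d = 1: Id(1) · μ(474/1) = 1 · -1 = -1
  d = 2: Id(2) · μ(474/2) = 2 · 1 = 2
  d = 3: Id(3) · μ(474/3) = 3 · 1 = 3
  d = 6: Id(6) · μ(474/6) = 6 · -1 = -6
  d = 79: Id(79) · μ(474/79) = 79 · 1 = 79
  d = 158: Id(158) · μ(474/158) = 158 · -1 = -158
  d = 237: Id(237) · μ(474/237) = 237 · -1 = -237
  d = 474: Id(474) · μ(474/474) = 474 · 1 = 474
Summing: (Id * μ)(474) = -1 + 2 + 3 + -6 + 79 + -158 + -237 + 474 = 156.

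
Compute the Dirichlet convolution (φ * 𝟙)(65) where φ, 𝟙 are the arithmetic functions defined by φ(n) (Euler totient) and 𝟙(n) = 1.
(φ * 𝟙)(65) = 65

Divisors of 65: [1, 5, 13, 65]. For each d | 65:
  d = 1: φ(1) · 𝟙(65/1) = 1 · 1 = 1
  d = 5: φ(5) · 𝟙(65/5) = 4 · 1 = 4
  d = 13: φ(13) · 𝟙(65/13) = 12 · 1 = 12
  d = 65: φ(65) · 𝟙(65/65) = 48 · 1 = 48
Summing: (φ * 𝟙)(65) = 1 + 4 + 12 + 48 = 65.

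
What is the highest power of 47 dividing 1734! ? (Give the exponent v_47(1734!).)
v_47(1734!) = 36

Legendre's formula: v_p(n!) = Σ_{k ≥ 1} ⌊n / p^k⌋. For p = 47, n = 1734, the terms are:
  ⌊1734/47^1⌋ = ⌊1734/47⌋ = 36
(the next term ⌊1734/47^2⌋ = 0, terminating the sum). Summing: v_47(1734!) = 36 = 36.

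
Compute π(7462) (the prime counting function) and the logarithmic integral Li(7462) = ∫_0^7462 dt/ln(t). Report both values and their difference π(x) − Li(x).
π(7462) = 945;  Li(7462) ≈ 966.32;  π(x) − Li(x) ≈ -21.32.

Direct count of primes ≤ 7462 gives π(7462) = 945. Numerical evaluation of the logarithmic integral gives Li(7462) ≈ 966.32. The difference π(x) − Li(x) ≈ -21.32 is typically negative for small/moderate x (Li(x) overestimates), though Littlewood's theorem shows this sign changes infinitely often.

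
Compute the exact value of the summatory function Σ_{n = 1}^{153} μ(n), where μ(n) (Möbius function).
Σ_{n ≤ 153} μ(n) = -1

Compute μ(n) for each 1 ≤ n ≤ 153: μ(1) = 1, μ(2) = -1, μ(3) = -1, μ(4) = 0, μ(5) = -1, μ(6) = 1, μ(7) = -1, μ(8) = 0, μ(9) = 0, μ(10) = 1, μ(11) = -1, μ(12) = 0, μ(13) = -1, μ(14) = 1, μ(15) = 1, μ(16) = 0, μ(17) = -1, μ(18) = 0, μ(19) = -1, μ(20) = 0, μ(21) = 1, μ(22) = 1, μ(23) = -1, μ(24) = 0, μ(25) = 0, μ(26) = 1, μ(27) = 0, μ(28) = 0, μ(29) = -1, μ(30) = -1, μ(31) = -1, μ(32) = 0, μ(33) = 1, μ(34) = 1, μ(35) = 1, μ(36) = 0, μ(37) = -1, μ(38) = 1, μ(39) = 1, μ(40) = 0, μ(41) = -1, μ(42) = -1, μ(43) = -1, μ(44) = 0, μ(45) = 0, μ(46) = 1, μ(47) = -1, μ(48) = 0, μ(49) = 0, μ(50) = 0, μ(51) = 1, μ(52) = 0, μ(53) = -1, μ(54) = 0, μ(55) = 1, μ(56) = 0, μ(57) = 1, μ(58) = 1, μ(59) = -1, μ(60) = 0, μ(61) = -1, μ(62) = 1, μ(63) = 0, μ(64) = 0, μ(65) = 1, μ(66) = -1, μ(67) = -1, μ(68) = 0, μ(69) = 1, μ(70) = -1, μ(71) = -1, μ(72) = 0, μ(73) = -1, μ(74) = 1, μ(75) = 0, μ(76) = 0, μ(77) = 1, μ(78) = -1, μ(79) = -1, μ(80) = 0, μ(81) = 0, μ(82) = 1, μ(83) = -1, μ(84) = 0, μ(85) = 1, μ(86) = 1, μ(87) = 1, μ(88) = 0, μ(89) = -1, μ(90) = 0, μ(91) = 1, μ(92) = 0, μ(93) = 1, μ(94) = 1, μ(95) = 1, μ(96) = 0, μ(97) = -1, μ(98) = 0, μ(99) = 0, μ(100) = 0, μ(101) = -1, μ(102) = -1, μ(103) = -1, μ(104) = 0, μ(105) = -1, μ(106) = 1, μ(107) = -1, μ(108) = 0, μ(109) = -1, μ(110) = -1, μ(111) = 1, μ(112) = 0, μ(113) = -1, μ(114) = -1, μ(115) = 1, μ(116) = 0, μ(117) = 0, μ(118) = 1, μ(119) = 1, μ(120) = 0, μ(121) = 0, μ(122) = 1, μ(123) = 1, μ(124) = 0, μ(125) = 0, μ(126) = 0, μ(127) = -1, μ(128) = 0, μ(129) = 1, μ(130) = -1, μ(131) = -1, μ(132) = 0, μ(133) = 1, μ(134) = 1, μ(135) = 0, μ(136) = 0, μ(137) = -1, μ(138) = -1, μ(139) = -1, μ(140) = 0, μ(141) = 1, μ(142) = 1, μ(143) = 1, μ(144) = 0, μ(145) = 1, μ(146) = 1, μ(147) = 0, μ(148) = 0, μ(149) = -1, μ(150) = 0, μ(151) = -1, μ(152) = 0, μ(153) = 0. Summing all 153 values: -1. (Mertens function M(x) = Σ_{n ≤ x} μ(n); on average M(x) should be small (PNT ⟺ M(x) = o(x)).)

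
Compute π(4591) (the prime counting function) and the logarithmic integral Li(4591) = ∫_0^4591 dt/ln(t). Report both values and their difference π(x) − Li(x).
π(4591) = 621;  Li(4591) ≈ 636.02;  π(x) − Li(x) ≈ -15.02.

Direct count of primes ≤ 4591 gives π(4591) = 621. Numerical evaluation of the logarithmic integral gives Li(4591) ≈ 636.02. The difference π(x) − Li(x) ≈ -15.02 is typically negative for small/moderate x (Li(x) overestimates), though Littlewood's theorem shows this sign changes infinitely often.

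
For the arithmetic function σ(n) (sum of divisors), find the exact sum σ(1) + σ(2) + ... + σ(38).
Σ_{n ≤ 38} σ(n) = 1196

Compute σ(n) for each 1 ≤ n ≤ 38: σ(1) = 1, σ(2) = 3, σ(3) = 4, σ(4) = 7, σ(5) = 6, σ(6) = 12, σ(7) = 8, σ(8) = 15, σ(9) = 13, σ(10) = 18, σ(11) = 12, σ(12) = 28, σ(13) = 14, σ(14) = 24, σ(15) = 24, σ(16) = 31, σ(17) = 18, σ(18) = 39, σ(19) = 20, σ(20) = 42, σ(21) = 32, σ(22) = 36, σ(23) = 24, σ(24) = 60, σ(25) = 31, σ(26) = 42, σ(27) = 40, σ(28) = 56, σ(29) = 30, σ(30) = 72, σ(31) = 32, σ(32) = 63, σ(33) = 48, σ(34) = 54, σ(35) = 48, σ(36) = 91, σ(37) = 38, σ(38) = 60. Summing all 38 values: 1196. (Average order: Σ_{n ≤ x} σ(n) ~ (π²/12) x². For x = 38, (π²/12)·38² ≈ 1187.64.)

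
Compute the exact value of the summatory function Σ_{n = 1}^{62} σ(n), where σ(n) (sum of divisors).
Σ_{n ≤ 62} σ(n) = 3172

Compute σ(n) for each 1 ≤ n ≤ 62: σ(1) = 1, σ(2) = 3, σ(3) = 4, σ(4) = 7, σ(5) = 6, σ(6) = 12, σ(7) = 8, σ(8) = 15, σ(9) = 13, σ(10) = 18, σ(11) = 12, σ(12) = 28, σ(13) = 14, σ(14) = 24, σ(15) = 24, σ(16) = 31, σ(17) = 18, σ(18) = 39, σ(19) = 20, σ(20) = 42, σ(21) = 32, σ(22) = 36, σ(23) = 24, σ(24) = 60, σ(25) = 31, σ(26) = 42, σ(27) = 40, σ(28) = 56, σ(29) = 30, σ(30) = 72, σ(31) = 32, σ(32) = 63, σ(33) = 48, σ(34) = 54, σ(35) = 48, σ(36) = 91, σ(37) = 38, σ(38) = 60, σ(39) = 56, σ(40) = 90, σ(41) = 42, σ(42) = 96, σ(43) = 44, σ(44) = 84, σ(45) = 78, σ(46) = 72, σ(47) = 48, σ(48) = 124, σ(49) = 57, σ(50) = 93, σ(51) = 72, σ(52) = 98, σ(53) = 54, σ(54) = 120, σ(55) = 72, σ(56) = 120, σ(57) = 80, σ(58) = 90, σ(59) = 60, σ(60) = 168, σ(61) = 62, σ(62) = 96. Summing all 62 values: 3172. (Average order: Σ_{n ≤ x} σ(n) ~ (π²/12) x². For x = 62, (π²/12)·62² ≈ 3161.56.)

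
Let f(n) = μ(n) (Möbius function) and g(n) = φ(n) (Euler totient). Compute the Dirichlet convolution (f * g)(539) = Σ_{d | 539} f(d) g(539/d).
(μ * φ)(539) = 324

Divisors of 539: [1, 7, 11, 49, 77, 539]. For each d | 539:
  d = 1: μ(1) · φ(539/1) = 1 · 420 = 420
  d = 7: μ(7) · φ(539/7) = -1 · 60 = -60
  d = 11: μ(11) · φ(539/11) = -1 · 42 = -42
  d = 49: μ(49) · φ(539/49) = 0 · 10 = 0
  d = 77: μ(77) · φ(539/77) = 1 · 6 = 6
  d = 539: μ(539) · φ(539/539) = 0 · 1 = 0
Summing: (μ * φ)(539) = 420 + -60 + -42 + 0 + 6 + 0 = 324.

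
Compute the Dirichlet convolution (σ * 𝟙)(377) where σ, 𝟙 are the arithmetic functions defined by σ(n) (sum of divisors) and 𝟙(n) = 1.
(σ * 𝟙)(377) = 465

Divisors of 377: [1, 13, 29, 377]. For each d | 377:
  d = 1: σ(1) · 𝟙(377/1) = 1 · 1 = 1
  d = 13: σ(13) · 𝟙(377/13) = 14 · 1 = 14
  d = 29: σ(29) · 𝟙(377/29) = 30 · 1 = 30
  d = 377: σ(377) · 𝟙(377/377) = 420 · 1 = 420
Summing: (σ * 𝟙)(377) = 1 + 14 + 30 + 420 = 465.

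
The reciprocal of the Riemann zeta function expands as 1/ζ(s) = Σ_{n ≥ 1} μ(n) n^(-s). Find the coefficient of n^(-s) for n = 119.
μ(119) = 1

Factor n = 119 = 7 · 17. μ(n) = 0 if any exponent ≥ 2 (not squarefree); otherwise μ(n) = (−1)^{ω(n)} where ω(n) is the number of distinct prime factors. Applying: μ(119) = 1.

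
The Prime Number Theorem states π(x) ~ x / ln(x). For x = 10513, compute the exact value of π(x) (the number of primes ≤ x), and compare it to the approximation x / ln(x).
π(10513) = 1286;  x/ln(x) ≈ 1135.27;  relative error ≈ 11.72%.

Directly count primes up to 10513: π(10513) = 1286. The PNT approximation gives 10513/ln(10513) ≈ 10513/9.26037 ≈ 1135.27. Relative error (π(x) − x/ln(x)) / π(x) ≈ 11.72%; the approximation is known to undercount slightly (Li(x) is a better estimate).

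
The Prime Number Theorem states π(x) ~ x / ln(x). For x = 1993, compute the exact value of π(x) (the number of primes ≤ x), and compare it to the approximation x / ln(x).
π(1993) = 301;  x/ln(x) ≈ 262.33;  relative error ≈ 12.85%.

Directly count primes up to 1993: π(1993) = 301. The PNT approximation gives 1993/ln(1993) ≈ 1993/7.59740 ≈ 262.33. Relative error (π(x) − x/ln(x)) / π(x) ≈ 12.85%; the approximation is known to undercount slightly (Li(x) is a better estimate).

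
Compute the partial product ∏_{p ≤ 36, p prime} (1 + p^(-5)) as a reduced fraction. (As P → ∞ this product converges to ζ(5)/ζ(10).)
∏ = 63844361159480726970812326794206836752384/61631932954678205462623400894081119262815

The primes p ≤ 36 are [2, 3, 5, 7, 11, 13, 17, 19, 23, 29, 31]. For each, (1 + 1/p^5) = (p^5 + 1)/p^5. Multiplying these fractions over p ∈ [2, 3, 5, 7, 11, 13, 17, 19, 23, 29, 31] gives 63844361159480726970812326794206836752384/61631932954678205462623400894081119262815. (In the limit P → ∞ this tends to ζ(5)/ζ(10).)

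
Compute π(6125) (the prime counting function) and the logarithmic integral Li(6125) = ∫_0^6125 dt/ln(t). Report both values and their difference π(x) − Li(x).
π(6125) = 798;  Li(6125) ≈ 814.77;  π(x) − Li(x) ≈ -16.77.

Direct count of primes ≤ 6125 gives π(6125) = 798. Numerical evaluation of the logarithmic integral gives Li(6125) ≈ 814.77. The difference π(x) − Li(x) ≈ -16.77 is typically negative for small/moderate x (Li(x) overestimates), though Littlewood's theorem shows this sign changes infinitely often.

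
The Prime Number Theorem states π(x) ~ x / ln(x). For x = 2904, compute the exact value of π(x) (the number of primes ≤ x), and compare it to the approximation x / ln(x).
π(2904) = 420;  x/ln(x) ≈ 364.19;  relative error ≈ 13.29%.

Directly count primes up to 2904: π(2904) = 420. The PNT approximation gives 2904/ln(2904) ≈ 2904/7.97384 ≈ 364.19. Relative error (π(x) − x/ln(x)) / π(x) ≈ 13.29%; the approximation is known to undercount slightly (Li(x) is a better estimate).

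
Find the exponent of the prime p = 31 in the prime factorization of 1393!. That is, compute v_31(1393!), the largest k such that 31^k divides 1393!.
v_31(1393!) = 45

Legendre's formula: v_p(n!) = Σ_{k ≥ 1} ⌊n / p^k⌋. For p = 31, n = 1393, the terms are:
  ⌊1393/31^1⌋ = ⌊1393/31⌋ = 44
  ⌊1393/31^2⌋ = ⌊1393/961⌋ = 1
(the next term ⌊1393/31^3⌋ = 0, terminating the sum). Summing: v_31(1393!) = 44 + 1 = 45.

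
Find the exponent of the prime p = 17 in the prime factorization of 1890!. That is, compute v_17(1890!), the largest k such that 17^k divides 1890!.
v_17(1890!) = 117

Legendre's formula: v_p(n!) = Σ_{k ≥ 1} ⌊n / p^k⌋. For p = 17, n = 1890, the terms are:
  ⌊1890/17^1⌋ = ⌊1890/17⌋ = 111
  ⌊1890/17^2⌋ = ⌊1890/289⌋ = 6
(the next term ⌊1890/17^3⌋ = 0, terminating the sum). Summing: v_17(1890!) = 111 + 6 = 117.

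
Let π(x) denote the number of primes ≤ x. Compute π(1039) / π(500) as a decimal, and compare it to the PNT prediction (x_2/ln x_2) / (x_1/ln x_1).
π(1039)/π(500) = 175/95 ≈ 1.8421;  PNT prediction ≈ 1.8592.

π(500) = 95 and π(1039) = 175, so π(1039)/π(500) ≈ 1.8421. The PNT-predicted ratio is (1039/ln(1039)) / (500/ln(500)) ≈ 1.8592. The two agree to within a few percent, as expected.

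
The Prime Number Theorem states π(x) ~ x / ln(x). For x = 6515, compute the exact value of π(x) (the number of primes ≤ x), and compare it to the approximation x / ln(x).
π(6515) = 842;  x/ln(x) ≈ 741.87;  relative error ≈ 11.89%.

Directly count primes up to 6515: π(6515) = 842. The PNT approximation gives 6515/ln(6515) ≈ 6515/8.78186 ≈ 741.87. Relative error (π(x) − x/ln(x)) / π(x) ≈ 11.89%; the approximation is known to undercount slightly (Li(x) is a better estimate).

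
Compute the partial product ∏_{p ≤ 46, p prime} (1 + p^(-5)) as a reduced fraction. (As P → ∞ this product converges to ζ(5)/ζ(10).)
∏ = 337266640043527822041984546776597328186597199973708681183232/325579173304271359254907763799806016454065290452479278531405

The primes p ≤ 46 are [2, 3, 5, 7, 11, 13, 17, 19, 23, 29, 31, 37, 41, 43]. For each, (1 + 1/p^5) = (p^5 + 1)/p^5. Multiplying these fractions over p ∈ [2, 3, 5, 7, 11, 13, 17, 19, 23, 29, 31, 37, 41, 43] gives 337266640043527822041984546776597328186597199973708681183232/325579173304271359254907763799806016454065290452479278531405. (In the limit P → ∞ this tends to ζ(5)/ζ(10).)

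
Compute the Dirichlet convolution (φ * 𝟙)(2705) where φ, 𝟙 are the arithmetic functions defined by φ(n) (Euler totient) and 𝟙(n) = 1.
(φ * 𝟙)(2705) = 2705

Divisors of 2705: [1, 5, 541, 2705]. For each d | 2705:
  d = 1: φ(1) · 𝟙(2705/1) = 1 · 1 = 1
  d = 5: φ(5) · 𝟙(2705/5) = 4 · 1 = 4
  d = 541: φ(541) · 𝟙(2705/541) = 540 · 1 = 540
  d = 2705: φ(2705) · 𝟙(2705/2705) = 2160 · 1 = 2160
Summing: (φ * 𝟙)(2705) = 1 + 4 + 540 + 2160 = 2705.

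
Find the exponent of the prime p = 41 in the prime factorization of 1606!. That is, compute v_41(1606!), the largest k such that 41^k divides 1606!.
v_41(1606!) = 39

Legendre's formula: v_p(n!) = Σ_{k ≥ 1} ⌊n / p^k⌋. For p = 41, n = 1606, the terms are:
  ⌊1606/41^1⌋ = ⌊1606/41⌋ = 39
(the next term ⌊1606/41^2⌋ = 0, terminating the sum). Summing: v_41(1606!) = 39 = 39.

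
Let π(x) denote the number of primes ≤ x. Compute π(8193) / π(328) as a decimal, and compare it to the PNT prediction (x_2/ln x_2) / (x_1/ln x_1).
π(8193)/π(328) = 1028/66 ≈ 15.5758;  PNT prediction ≈ 16.0583.

π(328) = 66 and π(8193) = 1028, so π(8193)/π(328) ≈ 15.5758. The PNT-predicted ratio is (8193/ln(8193)) / (328/ln(328)) ≈ 16.0583. The two agree to within a few percent, as expected.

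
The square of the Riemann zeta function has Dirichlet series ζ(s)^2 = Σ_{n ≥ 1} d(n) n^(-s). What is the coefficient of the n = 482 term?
d(482) = 4

ζ(s)^2 = (Σ 1/m^s)(Σ 1/k^s). The coefficient of 1/n^s in the product is the number of ordered pairs (m, k) with mk = n, which equals d(n). For n = 482, divisors are [1, 2, 241, 482], so d(482) = 4.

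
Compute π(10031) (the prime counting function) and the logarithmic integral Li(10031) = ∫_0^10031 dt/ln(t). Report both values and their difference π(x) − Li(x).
π(10031) = 1231;  Li(10031) ≈ 1249.50;  π(x) − Li(x) ≈ -18.50.

Direct count of primes ≤ 10031 gives π(10031) = 1231. Numerical evaluation of the logarithmic integral gives Li(10031) ≈ 1249.50. The difference π(x) − Li(x) ≈ -18.50 is typically negative for small/moderate x (Li(x) overestimates), though Littlewood's theorem shows this sign changes infinitely often.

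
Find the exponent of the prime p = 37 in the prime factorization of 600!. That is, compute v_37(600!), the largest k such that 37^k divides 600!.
v_37(600!) = 16

Legendre's formula: v_p(n!) = Σ_{k ≥ 1} ⌊n / p^k⌋. For p = 37, n = 600, the terms are:
  ⌊600/37^1⌋ = ⌊600/37⌋ = 16
(the next term ⌊600/37^2⌋ = 0, terminating the sum). Summing: v_37(600!) = 16 = 16.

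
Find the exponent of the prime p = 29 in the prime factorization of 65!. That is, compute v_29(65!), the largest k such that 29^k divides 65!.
v_29(65!) = 2

Legendre's formula: v_p(n!) = Σ_{k ≥ 1} ⌊n / p^k⌋. For p = 29, n = 65, the terms are:
  ⌊65/29^1⌋ = ⌊65/29⌋ = 2
(the next term ⌊65/29^2⌋ = 0, terminating the sum). Summing: v_29(65!) = 2 = 2.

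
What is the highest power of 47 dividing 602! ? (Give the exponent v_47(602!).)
v_47(602!) = 12

Legendre's formula: v_p(n!) = Σ_{k ≥ 1} ⌊n / p^k⌋. For p = 47, n = 602, the terms are:
  ⌊602/47^1⌋ = ⌊602/47⌋ = 12
(the next term ⌊602/47^2⌋ = 0, terminating the sum). Summing: v_47(602!) = 12 = 12.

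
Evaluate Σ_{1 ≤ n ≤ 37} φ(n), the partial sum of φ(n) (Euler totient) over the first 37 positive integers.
Σ_{n ≤ 37} φ(n) = 432

Compute φ(n) for each 1 ≤ n ≤ 37: φ(1) = 1, φ(2) = 1, φ(3) = 2, φ(4) = 2, φ(5) = 4, φ(6) = 2, φ(7) = 6, φ(8) = 4, φ(9) = 6, φ(10) = 4, φ(11) = 10, φ(12) = 4, φ(13) = 12, φ(14) = 6, φ(15) = 8, φ(16) = 8, φ(17) = 16, φ(18) = 6, φ(19) = 18, φ(20) = 8, φ(21) = 12, φ(22) = 10, φ(23) = 22, φ(24) = 8, φ(25) = 20, φ(26) = 12, φ(27) = 18, φ(28) = 12, φ(29) = 28, φ(30) = 8, φ(31) = 30, φ(32) = 16, φ(33) = 20, φ(34) = 16, φ(35) = 24, φ(36) = 12, φ(37) = 36. Summing all 37 values: 432. (Average order: Σ_{n ≤ x} φ(n) ~ (3/π²) x². For x = 37, (3/π²)·37² ≈ 416.13.)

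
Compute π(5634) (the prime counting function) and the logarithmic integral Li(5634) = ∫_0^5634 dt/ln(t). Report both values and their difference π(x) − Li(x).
π(5634) = 739;  Li(5634) ≈ 758.19;  π(x) − Li(x) ≈ -19.19.

Direct count of primes ≤ 5634 gives π(5634) = 739. Numerical evaluation of the logarithmic integral gives Li(5634) ≈ 758.19. The difference π(x) − Li(x) ≈ -19.19 is typically negative for small/moderate x (Li(x) overestimates), though Littlewood's theorem shows this sign changes infinitely often.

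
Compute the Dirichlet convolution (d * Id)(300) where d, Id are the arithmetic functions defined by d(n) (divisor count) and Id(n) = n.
(d * Id)(300) = 2090

Divisors of 300: [1, 2, 3, 4, 5, 6, 10, 12, 15, 20, 25, 30, 50, 60, 75, 100, 150, 300]. For each d | 300:
  d = 1: d(1) · Id(300/1) = 1 · 300 = 300
  d = 2: d(2) · Id(300/2) = 2 · 150 = 300
  d = 3: d(3) · Id(300/3) = 2 · 100 = 200
  d = 4: d(4) · Id(300/4) = 3 · 75 = 225
  d = 5: d(5) · Id(300/5) = 2 · 60 = 120
  d = 6: d(6) · Id(300/6) = 4 · 50 = 200
  d = 10: d(10) · Id(300/10) = 4 · 30 = 120
  d = 12: d(12) · Id(300/12) = 6 · 25 = 150
  d = 15: d(15) · Id(300/15) = 4 · 20 = 80
  d = 20: d(20) · Id(300/20) = 6 · 15 = 90
  d = 25: d(25) · Id(300/25) = 3 · 12 = 36
  d = 30: d(30) · Id(300/30) = 8 · 10 = 80
  d = 50: d(50) · Id(300/50) = 6 · 6 = 36
  d = 60: d(60) · Id(300/60) = 12 · 5 = 60
  d = 75: d(75) · Id(300/75) = 6 · 4 = 24
  d = 100: d(100) · Id(300/100) = 9 · 3 = 27
  d = 150: d(150) · Id(300/150) = 12 · 2 = 24
  d = 300: d(300) · Id(300/300) = 18 · 1 = 18
Summing: (d * Id)(300) = 300 + 300 + 200 + 225 + 120 + 200 + 120 + 150 + 80 + 90 + 36 + 80 + 36 + 60 + 24 + 27 + 24 + 18 = 2090.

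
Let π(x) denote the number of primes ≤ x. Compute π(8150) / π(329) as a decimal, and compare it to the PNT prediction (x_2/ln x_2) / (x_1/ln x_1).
π(8150)/π(329) = 1023/66 ≈ 15.5000;  PNT prediction ≈ 15.9431.

π(329) = 66 and π(8150) = 1023, so π(8150)/π(329) ≈ 15.5000. The PNT-predicted ratio is (8150/ln(8150)) / (329/ln(329)) ≈ 15.9431. The two agree to within a few percent, as expected.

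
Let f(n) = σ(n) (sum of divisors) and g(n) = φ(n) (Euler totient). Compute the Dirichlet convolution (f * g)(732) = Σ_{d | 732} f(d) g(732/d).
(σ * φ)(732) = 8784

Divisors of 732: [1, 2, 3, 4, 6, 12, 61, 122, 183, 244, 366, 732]. For each d | 732:
  d = 1: σ(1) · φ(732/1) = 1 · 240 = 240
  d = 2: σ(2) · φ(732/2) = 3 · 120 = 360
  d = 3: σ(3) · φ(732/3) = 4 · 120 = 480
  d = 4: σ(4) · φ(732/4) = 7 · 120 = 840
  d = 6: σ(6) · φ(732/6) = 12 · 60 = 720
  d = 12: σ(12) · φ(732/12) = 28 · 60 = 1680
  d = 61: σ(61) · φ(732/61) = 62 · 4 = 248
  d = 122: σ(122) · φ(732/122) = 186 · 2 = 372
  d = 183: σ(183) · φ(732/183) = 248 · 2 = 496
  d = 244: σ(244) · φ(732/244) = 434 · 2 = 868
  d = 366: σ(366) · φ(732/366) = 744 · 1 = 744
  d = 732: σ(732) · φ(732/732) = 1736 · 1 = 1736
Summing: (σ * φ)(732) = 240 + 360 + 480 + 840 + 720 + 1680 + 248 + 372 + 496 + 868 + 744 + 1736 = 8784.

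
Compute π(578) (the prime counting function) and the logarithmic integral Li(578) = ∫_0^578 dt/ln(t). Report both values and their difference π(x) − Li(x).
π(578) = 106;  Li(578) ≈ 114.20;  π(x) − Li(x) ≈ -8.20.

Direct count of primes ≤ 578 gives π(578) = 106. Numerical evaluation of the logarithmic integral gives Li(578) ≈ 114.20. The difference π(x) − Li(x) ≈ -8.20 is typically negative for small/moderate x (Li(x) overestimates), though Littlewood's theorem shows this sign changes infinitely often.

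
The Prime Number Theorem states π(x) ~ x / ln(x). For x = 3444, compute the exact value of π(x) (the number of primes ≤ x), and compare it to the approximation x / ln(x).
π(3444) = 481;  x/ln(x) ≈ 422.87;  relative error ≈ 12.09%.

Directly count primes up to 3444: π(3444) = 481. The PNT approximation gives 3444/ln(3444) ≈ 3444/8.14439 ≈ 422.87. Relative error (π(x) − x/ln(x)) / π(x) ≈ 12.09%; the approximation is known to undercount slightly (Li(x) is a better estimate).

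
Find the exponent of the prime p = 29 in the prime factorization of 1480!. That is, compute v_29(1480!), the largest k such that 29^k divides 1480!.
v_29(1480!) = 52

Legendre's formula: v_p(n!) = Σ_{k ≥ 1} ⌊n / p^k⌋. For p = 29, n = 1480, the terms are:
  ⌊1480/29^1⌋ = ⌊1480/29⌋ = 51
  ⌊1480/29^2⌋ = ⌊1480/841⌋ = 1
(the next term ⌊1480/29^3⌋ = 0, terminating the sum). Summing: v_29(1480!) = 51 + 1 = 52.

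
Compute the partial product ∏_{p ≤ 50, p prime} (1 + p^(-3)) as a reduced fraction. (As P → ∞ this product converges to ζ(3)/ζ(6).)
∏ = 8015182591485824614015950466842624/6783810016842653083409665472454505

The primes p ≤ 50 are [2, 3, 5, 7, 11, 13, 17, 19, 23, 29, 31, 37, 41, 43, 47]. For each, (1 + 1/p^3) = (p^3 + 1)/p^3. Multiplying these fractions over p ∈ [2, 3, 5, 7, 11, 13, 17, 19, 23, 29, 31, 37, 41, 43, 47] gives 8015182591485824614015950466842624/6783810016842653083409665472454505. (In the limit P → ∞ this tends to ζ(3)/ζ(6).)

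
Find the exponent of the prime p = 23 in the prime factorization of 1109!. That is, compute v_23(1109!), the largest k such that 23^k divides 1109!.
v_23(1109!) = 50

Legendre's formula: v_p(n!) = Σ_{k ≥ 1} ⌊n / p^k⌋. For p = 23, n = 1109, the terms are:
  ⌊1109/23^1⌋ = ⌊1109/23⌋ = 48
  ⌊1109/23^2⌋ = ⌊1109/529⌋ = 2
(the next term ⌊1109/23^3⌋ = 0, terminating the sum). Summing: v_23(1109!) = 48 + 2 = 50.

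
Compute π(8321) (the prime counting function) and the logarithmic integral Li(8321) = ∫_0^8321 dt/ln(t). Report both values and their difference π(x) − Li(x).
π(8321) = 1044;  Li(8321) ≈ 1062.06;  π(x) − Li(x) ≈ -18.06.

Direct count of primes ≤ 8321 gives π(8321) = 1044. Numerical evaluation of the logarithmic integral gives Li(8321) ≈ 1062.06. The difference π(x) − Li(x) ≈ -18.06 is typically negative for small/moderate x (Li(x) overestimates), though Littlewood's theorem shows this sign changes infinitely often.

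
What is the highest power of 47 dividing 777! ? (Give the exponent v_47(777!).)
v_47(777!) = 16

Legendre's formula: v_p(n!) = Σ_{k ≥ 1} ⌊n / p^k⌋. For p = 47, n = 777, the terms are:
  ⌊777/47^1⌋ = ⌊777/47⌋ = 16
(the next term ⌊777/47^2⌋ = 0, terminating the sum). Summing: v_47(777!) = 16 = 16.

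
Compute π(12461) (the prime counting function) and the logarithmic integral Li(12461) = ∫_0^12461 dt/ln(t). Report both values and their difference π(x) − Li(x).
π(12461) = 1487;  Li(12461) ≈ 1510.08;  π(x) − Li(x) ≈ -23.08.

Direct count of primes ≤ 12461 gives π(12461) = 1487. Numerical evaluation of the logarithmic integral gives Li(12461) ≈ 1510.08. The difference π(x) − Li(x) ≈ -23.08 is typically negative for small/moderate x (Li(x) overestimates), though Littlewood's theorem shows this sign changes infinitely often.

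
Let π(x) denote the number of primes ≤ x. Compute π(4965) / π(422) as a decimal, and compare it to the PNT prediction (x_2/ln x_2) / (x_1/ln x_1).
π(4965)/π(422) = 663/82 ≈ 8.0854;  PNT prediction ≈ 8.3573.

π(422) = 82 and π(4965) = 663, so π(4965)/π(422) ≈ 8.0854. The PNT-predicted ratio is (4965/ln(4965)) / (422/ln(422)) ≈ 8.3573. The two agree to within a few percent, as expected.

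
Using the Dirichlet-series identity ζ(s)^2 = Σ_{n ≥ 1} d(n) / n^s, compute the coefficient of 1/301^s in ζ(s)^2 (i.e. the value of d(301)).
d(301) = 4

ζ(s)^2 = (Σ 1/m^s)(Σ 1/k^s). The coefficient of 1/n^s in the product is the number of ordered pairs (m, k) with mk = n, which equals d(n). For n = 301, divisors are [1, 7, 43, 301], so d(301) = 4.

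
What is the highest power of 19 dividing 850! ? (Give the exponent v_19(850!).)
v_19(850!) = 46

Legendre's formula: v_p(n!) = Σ_{k ≥ 1} ⌊n / p^k⌋. For p = 19, n = 850, the terms are:
  ⌊850/19^1⌋ = ⌊850/19⌋ = 44
  ⌊850/19^2⌋ = ⌊850/361⌋ = 2
(the next term ⌊850/19^3⌋ = 0, terminating the sum). Summing: v_19(850!) = 44 + 2 = 46.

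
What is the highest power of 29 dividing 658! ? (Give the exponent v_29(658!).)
v_29(658!) = 22

Legendre's formula: v_p(n!) = Σ_{k ≥ 1} ⌊n / p^k⌋. For p = 29, n = 658, the terms are:
  ⌊658/29^1⌋ = ⌊658/29⌋ = 22
(the next term ⌊658/29^2⌋ = 0, terminating the sum). Summing: v_29(658!) = 22 = 22.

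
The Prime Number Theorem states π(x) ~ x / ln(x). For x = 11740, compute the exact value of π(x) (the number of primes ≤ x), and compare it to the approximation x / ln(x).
π(11740) = 1408;  x/ln(x) ≈ 1252.83;  relative error ≈ 11.02%.

Directly count primes up to 11740: π(11740) = 1408. The PNT approximation gives 11740/ln(11740) ≈ 11740/9.37076 ≈ 1252.83. Relative error (π(x) − x/ln(x)) / π(x) ≈ 11.02%; the approximation is known to undercount slightly (Li(x) is a better estimate).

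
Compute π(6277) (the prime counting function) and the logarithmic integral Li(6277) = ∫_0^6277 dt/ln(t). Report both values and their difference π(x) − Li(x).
π(6277) = 817;  Li(6277) ≈ 832.17;  π(x) − Li(x) ≈ -15.17.

Direct count of primes ≤ 6277 gives π(6277) = 817. Numerical evaluation of the logarithmic integral gives Li(6277) ≈ 832.17. The difference π(x) − Li(x) ≈ -15.17 is typically negative for small/moderate x (Li(x) overestimates), though Littlewood's theorem shows this sign changes infinitely often.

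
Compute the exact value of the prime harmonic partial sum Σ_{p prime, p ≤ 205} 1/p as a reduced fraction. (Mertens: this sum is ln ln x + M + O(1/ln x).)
Σ 1/p = 15202313841027497739047080375538859939135227730139536997746371469607707132833646367/7799922041683461553249199106329813876687996789903550945093032474868511536164700810

π(205) = 46, so the primes ≤ 205 are [2, 3, 5, 7, 11, 13, 17, 19, 23, 29, 31, 37, 41, 43, 47, 53, 59, 61, 67, 71, 73, 79, 83, 89, 97, 101, 103, 107, 109, 113, 127, 131, 137, 139, 149, 151, 157, 163, 167, 173, 179, 181, 191, 193, 197, 199]. Summing 1/p over these primes: 15202313841027497739047080375538859939135227730139536997746371469607707132833646367/7799922041683461553249199106329813876687996789903550945093032474868511536164700810 ≈ 1.9490. Mertens estimate ln ln(205) + 0.2615 ≈ 1.9335.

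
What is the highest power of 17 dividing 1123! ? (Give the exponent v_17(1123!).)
v_17(1123!) = 69

Legendre's formula: v_p(n!) = Σ_{k ≥ 1} ⌊n / p^k⌋. For p = 17, n = 1123, the terms are:
  ⌊1123/17^1⌋ = ⌊1123/17⌋ = 66
  ⌊1123/17^2⌋ = ⌊1123/289⌋ = 3
(the next term ⌊1123/17^3⌋ = 0, terminating the sum). Summing: v_17(1123!) = 66 + 3 = 69.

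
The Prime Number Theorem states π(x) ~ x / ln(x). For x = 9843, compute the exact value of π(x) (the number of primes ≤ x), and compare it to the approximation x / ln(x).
π(9843) = 1214;  x/ln(x) ≈ 1070.53;  relative error ≈ 11.82%.

Directly count primes up to 9843: π(9843) = 1214. The PNT approximation gives 9843/ln(9843) ≈ 9843/9.19452 ≈ 1070.53. Relative error (π(x) − x/ln(x)) / π(x) ≈ 11.82%; the approximation is known to undercount slightly (Li(x) is a better estimate).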